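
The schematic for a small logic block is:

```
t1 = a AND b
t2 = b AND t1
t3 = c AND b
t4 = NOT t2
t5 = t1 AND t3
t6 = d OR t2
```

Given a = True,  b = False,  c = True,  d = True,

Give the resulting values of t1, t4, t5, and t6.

t1 = False; t4 = True; t5 = False; t6 = True

t1 = a AND b = True AND False = False
t2 = b AND t1 = False AND False = False
t3 = c AND b = True AND False = False
t4 = NOT t2 = NOT False = True
t5 = t1 AND t3 = False AND False = False
t6 = d OR t2 = True OR False = True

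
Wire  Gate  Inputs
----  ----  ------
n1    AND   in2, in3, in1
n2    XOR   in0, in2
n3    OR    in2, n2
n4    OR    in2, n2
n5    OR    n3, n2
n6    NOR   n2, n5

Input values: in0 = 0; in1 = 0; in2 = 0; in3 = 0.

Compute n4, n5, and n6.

n4 = 0; n5 = 0; n6 = 1

n2 = in0 XOR in2 = 0 XOR 0 = 0
n3 = in2 OR n2 = 0 OR 0 = 0
n4 = in2 OR n2 = 0 OR 0 = 0
n5 = n3 OR n2 = 0 OR 0 = 0
n6 = n2 NOR n5 = 0 NOR 0 = 1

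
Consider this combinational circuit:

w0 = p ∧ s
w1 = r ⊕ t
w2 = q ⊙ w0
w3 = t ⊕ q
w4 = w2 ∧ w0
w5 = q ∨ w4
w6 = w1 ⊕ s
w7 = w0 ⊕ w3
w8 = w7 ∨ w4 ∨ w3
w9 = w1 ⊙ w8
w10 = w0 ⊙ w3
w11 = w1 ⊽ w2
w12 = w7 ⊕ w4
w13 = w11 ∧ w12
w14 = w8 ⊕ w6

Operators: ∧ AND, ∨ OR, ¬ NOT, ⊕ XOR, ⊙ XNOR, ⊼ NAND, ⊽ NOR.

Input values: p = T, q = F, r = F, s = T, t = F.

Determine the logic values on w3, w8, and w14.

w3 = F  w8 = T  w14 = F

w0 = p AND s = T AND T = T
w1 = r XOR t = F XOR F = F
w2 = q XNOR w0 = F XNOR T = F
w3 = t XOR q = F XOR F = F
w4 = w2 AND w0 = F AND T = F
w6 = w1 XOR s = F XOR T = T
w7 = w0 XOR w3 = T XOR F = T
w8 = w7 OR w4 OR w3 = T OR F OR F = T
w14 = w8 XOR w6 = T XOR T = F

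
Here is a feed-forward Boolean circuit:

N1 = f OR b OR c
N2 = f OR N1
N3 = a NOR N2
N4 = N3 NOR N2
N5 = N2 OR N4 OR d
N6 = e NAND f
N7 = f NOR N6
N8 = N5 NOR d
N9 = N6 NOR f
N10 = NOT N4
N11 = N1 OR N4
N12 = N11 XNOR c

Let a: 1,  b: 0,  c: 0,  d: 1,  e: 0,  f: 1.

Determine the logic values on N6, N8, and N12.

N6 = 1  N8 = 0  N12 = 0

N1 = f OR b OR c = 1 OR 0 OR 0 = 1
N2 = f OR N1 = 1 OR 1 = 1
N3 = a NOR N2 = 1 NOR 1 = 0
N4 = N3 NOR N2 = 0 NOR 1 = 0
N5 = N2 OR N4 OR d = 1 OR 0 OR 1 = 1
N6 = e NAND f = 0 NAND 1 = 1
N8 = N5 NOR d = 1 NOR 1 = 0
N11 = N1 OR N4 = 1 OR 0 = 1
N12 = N11 XNOR c = 1 XNOR 0 = 0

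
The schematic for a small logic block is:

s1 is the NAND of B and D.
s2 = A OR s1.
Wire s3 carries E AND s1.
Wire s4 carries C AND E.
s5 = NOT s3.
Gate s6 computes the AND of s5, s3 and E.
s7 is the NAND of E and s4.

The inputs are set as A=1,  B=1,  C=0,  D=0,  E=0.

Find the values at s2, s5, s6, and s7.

s1 = B NAND D = 1 NAND 0 = 1
s2 = A OR s1 = 1 OR 1 = 1
s3 = E AND s1 = 0 AND 1 = 0
s4 = C AND E = 0 AND 0 = 0
s5 = NOT s3 = NOT 0 = 1
s6 = s5 AND s3 AND E = 1 AND 0 AND 0 = 0
s7 = E NAND s4 = 0 NAND 0 = 1

s2 = 1, s5 = 1, s6 = 0, s7 = 1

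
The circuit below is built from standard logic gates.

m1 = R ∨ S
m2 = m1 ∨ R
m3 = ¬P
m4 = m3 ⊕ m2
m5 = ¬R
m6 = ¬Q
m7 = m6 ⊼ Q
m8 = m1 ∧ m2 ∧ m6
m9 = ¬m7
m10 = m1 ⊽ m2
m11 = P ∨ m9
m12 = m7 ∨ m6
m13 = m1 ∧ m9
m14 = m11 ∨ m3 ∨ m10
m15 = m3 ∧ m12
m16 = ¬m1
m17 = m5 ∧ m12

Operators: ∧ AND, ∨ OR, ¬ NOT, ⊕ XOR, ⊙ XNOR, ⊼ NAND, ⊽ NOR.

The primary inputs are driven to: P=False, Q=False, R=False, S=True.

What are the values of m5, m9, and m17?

m5 = True, m9 = False, m17 = True

m5 = NOT R = NOT False = True
m6 = NOT Q = NOT False = True
m7 = m6 NAND Q = True NAND False = True
m9 = NOT m7 = NOT True = False
m12 = m7 OR m6 = True OR True = True
m17 = m5 AND m12 = True AND True = True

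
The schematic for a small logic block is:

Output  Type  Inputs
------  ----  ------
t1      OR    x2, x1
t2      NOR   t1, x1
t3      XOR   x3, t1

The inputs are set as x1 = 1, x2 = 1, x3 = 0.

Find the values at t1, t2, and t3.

t1 = 1; t2 = 0; t3 = 1

t1 = x2 OR x1 = 1 OR 1 = 1
t2 = t1 NOR x1 = 1 NOR 1 = 0
t3 = x3 XOR t1 = 0 XOR 1 = 1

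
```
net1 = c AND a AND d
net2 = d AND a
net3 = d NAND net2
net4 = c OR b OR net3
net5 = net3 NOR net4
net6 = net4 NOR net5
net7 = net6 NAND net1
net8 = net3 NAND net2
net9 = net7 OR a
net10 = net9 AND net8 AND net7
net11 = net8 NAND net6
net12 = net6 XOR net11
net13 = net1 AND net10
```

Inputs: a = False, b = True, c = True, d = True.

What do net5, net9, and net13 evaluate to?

net5 = False; net9 = True; net13 = False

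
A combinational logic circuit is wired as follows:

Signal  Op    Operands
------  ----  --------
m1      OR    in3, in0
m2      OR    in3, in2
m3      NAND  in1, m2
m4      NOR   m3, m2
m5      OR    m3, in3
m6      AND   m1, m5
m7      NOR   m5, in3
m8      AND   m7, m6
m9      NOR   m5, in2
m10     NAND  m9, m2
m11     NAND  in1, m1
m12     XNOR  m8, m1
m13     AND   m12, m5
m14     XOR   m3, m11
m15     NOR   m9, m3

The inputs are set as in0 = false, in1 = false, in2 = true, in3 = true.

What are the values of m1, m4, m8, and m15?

m1 = true  m4 = false  m8 = false  m15 = false

m1 = in3 OR in0 = true OR false = true
m2 = in3 OR in2 = true OR true = true
m3 = in1 NAND m2 = false NAND true = true
m4 = m3 NOR m2 = true NOR true = false
m5 = m3 OR in3 = true OR true = true
m6 = m1 AND m5 = true AND true = true
m7 = m5 NOR in3 = true NOR true = false
m8 = m7 AND m6 = false AND true = false
m9 = m5 NOR in2 = true NOR true = false
m15 = m9 NOR m3 = false NOR true = false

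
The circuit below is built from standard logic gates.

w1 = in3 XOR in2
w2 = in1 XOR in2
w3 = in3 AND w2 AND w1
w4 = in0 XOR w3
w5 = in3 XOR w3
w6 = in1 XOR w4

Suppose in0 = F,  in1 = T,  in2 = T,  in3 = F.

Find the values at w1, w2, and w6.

w1 = T; w2 = F; w6 = T

w1 = in3 XOR in2 = F XOR T = T
w2 = in1 XOR in2 = T XOR T = F
w3 = in3 AND w2 AND w1 = F AND F AND T = F
w4 = in0 XOR w3 = F XOR F = F
w6 = in1 XOR w4 = T XOR F = T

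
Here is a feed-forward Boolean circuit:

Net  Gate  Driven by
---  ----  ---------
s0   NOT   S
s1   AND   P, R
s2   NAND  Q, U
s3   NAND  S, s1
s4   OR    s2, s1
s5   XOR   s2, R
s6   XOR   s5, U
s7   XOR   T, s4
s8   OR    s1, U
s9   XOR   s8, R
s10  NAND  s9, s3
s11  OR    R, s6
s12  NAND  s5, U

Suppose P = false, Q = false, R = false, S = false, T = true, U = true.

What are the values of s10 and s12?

s1 = P AND R = false AND false = false
s2 = Q NAND U = false NAND true = true
s3 = S NAND s1 = false NAND false = true
s5 = s2 XOR R = true XOR false = true
s8 = s1 OR U = false OR true = true
s9 = s8 XOR R = true XOR false = true
s10 = s9 NAND s3 = true NAND true = false
s12 = s5 NAND U = true NAND true = false

s10 = false, s12 = false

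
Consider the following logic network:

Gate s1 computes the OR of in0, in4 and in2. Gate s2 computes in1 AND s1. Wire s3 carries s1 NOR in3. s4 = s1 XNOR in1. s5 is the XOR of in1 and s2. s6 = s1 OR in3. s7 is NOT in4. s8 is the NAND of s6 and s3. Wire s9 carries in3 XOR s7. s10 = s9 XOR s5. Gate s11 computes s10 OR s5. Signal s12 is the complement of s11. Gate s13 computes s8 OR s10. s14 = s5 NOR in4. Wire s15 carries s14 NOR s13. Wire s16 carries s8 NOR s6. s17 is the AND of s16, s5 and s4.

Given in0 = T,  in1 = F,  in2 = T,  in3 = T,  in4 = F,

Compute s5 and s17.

s5 = F, s17 = F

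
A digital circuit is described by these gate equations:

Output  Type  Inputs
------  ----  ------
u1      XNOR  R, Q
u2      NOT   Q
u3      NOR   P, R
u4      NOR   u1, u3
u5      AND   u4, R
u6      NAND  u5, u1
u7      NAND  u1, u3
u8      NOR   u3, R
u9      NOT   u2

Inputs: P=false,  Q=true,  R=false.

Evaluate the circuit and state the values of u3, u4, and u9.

u3 = true, u4 = false, u9 = true

u1 = R XNOR Q = false XNOR true = false
u2 = NOT Q = NOT true = false
u3 = P NOR R = false NOR false = true
u4 = u1 NOR u3 = false NOR true = false
u9 = NOT u2 = NOT false = true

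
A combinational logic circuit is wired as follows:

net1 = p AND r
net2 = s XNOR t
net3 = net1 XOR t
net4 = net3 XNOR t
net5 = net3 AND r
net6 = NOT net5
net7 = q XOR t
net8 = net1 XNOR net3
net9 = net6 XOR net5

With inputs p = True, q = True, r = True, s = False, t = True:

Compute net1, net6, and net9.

net1 = True  net6 = True  net9 = True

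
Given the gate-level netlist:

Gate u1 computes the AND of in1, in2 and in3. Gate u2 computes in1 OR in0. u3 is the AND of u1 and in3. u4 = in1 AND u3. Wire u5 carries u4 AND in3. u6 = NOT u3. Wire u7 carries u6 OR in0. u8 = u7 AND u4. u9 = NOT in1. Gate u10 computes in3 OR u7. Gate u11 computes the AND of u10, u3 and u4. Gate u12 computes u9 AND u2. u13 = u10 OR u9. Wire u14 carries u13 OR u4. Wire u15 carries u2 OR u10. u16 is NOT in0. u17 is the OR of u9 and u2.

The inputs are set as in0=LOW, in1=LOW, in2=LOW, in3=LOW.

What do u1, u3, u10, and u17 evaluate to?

u1 = in1 AND in2 AND in3 = LOW AND LOW AND LOW = LOW
u2 = in1 OR in0 = LOW OR LOW = LOW
u3 = u1 AND in3 = LOW AND LOW = LOW
u6 = NOT u3 = NOT LOW = HIGH
u7 = u6 OR in0 = HIGH OR LOW = HIGH
u9 = NOT in1 = NOT LOW = HIGH
u10 = in3 OR u7 = LOW OR HIGH = HIGH
u17 = u9 OR u2 = HIGH OR LOW = HIGH

u1 = LOW, u3 = LOW, u10 = HIGH, u17 = HIGH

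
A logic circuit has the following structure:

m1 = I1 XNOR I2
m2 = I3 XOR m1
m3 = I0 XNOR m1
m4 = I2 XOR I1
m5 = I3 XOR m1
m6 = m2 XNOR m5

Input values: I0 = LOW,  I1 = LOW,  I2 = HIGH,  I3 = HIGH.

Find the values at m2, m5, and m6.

m1 = I1 XNOR I2 = LOW XNOR HIGH = LOW
m2 = I3 XOR m1 = HIGH XOR LOW = HIGH
m5 = I3 XOR m1 = HIGH XOR LOW = HIGH
m6 = m2 XNOR m5 = HIGH XNOR HIGH = HIGH

m2 = HIGH  m5 = HIGH  m6 = HIGH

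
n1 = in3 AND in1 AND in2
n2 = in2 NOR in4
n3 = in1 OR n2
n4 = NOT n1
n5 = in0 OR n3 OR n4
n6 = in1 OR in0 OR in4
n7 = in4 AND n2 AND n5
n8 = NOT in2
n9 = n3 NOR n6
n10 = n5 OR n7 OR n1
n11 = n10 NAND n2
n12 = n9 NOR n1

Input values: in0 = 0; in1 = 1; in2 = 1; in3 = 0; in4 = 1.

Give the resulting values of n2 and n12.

n2 = 0  n12 = 1

n1 = in3 AND in1 AND in2 = 0 AND 1 AND 1 = 0
n2 = in2 NOR in4 = 1 NOR 1 = 0
n3 = in1 OR n2 = 1 OR 0 = 1
n6 = in1 OR in0 OR in4 = 1 OR 0 OR 1 = 1
n9 = n3 NOR n6 = 1 NOR 1 = 0
n12 = n9 NOR n1 = 0 NOR 0 = 1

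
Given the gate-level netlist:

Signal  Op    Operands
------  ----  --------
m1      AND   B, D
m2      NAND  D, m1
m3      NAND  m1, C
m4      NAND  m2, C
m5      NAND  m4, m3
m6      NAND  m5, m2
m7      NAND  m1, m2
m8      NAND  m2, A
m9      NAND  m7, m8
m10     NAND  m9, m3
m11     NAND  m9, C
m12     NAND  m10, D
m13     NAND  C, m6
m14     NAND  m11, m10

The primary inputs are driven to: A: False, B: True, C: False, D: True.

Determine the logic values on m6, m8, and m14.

m6 = True; m8 = True; m14 = False

m1 = B AND D = True AND True = True
m2 = D NAND m1 = True NAND True = False
m3 = m1 NAND C = True NAND False = True
m4 = m2 NAND C = False NAND False = True
m5 = m4 NAND m3 = True NAND True = False
m6 = m5 NAND m2 = False NAND False = True
m7 = m1 NAND m2 = True NAND False = True
m8 = m2 NAND A = False NAND False = True
m9 = m7 NAND m8 = True NAND True = False
m10 = m9 NAND m3 = False NAND True = True
m11 = m9 NAND C = False NAND False = True
m14 = m11 NAND m10 = True NAND True = False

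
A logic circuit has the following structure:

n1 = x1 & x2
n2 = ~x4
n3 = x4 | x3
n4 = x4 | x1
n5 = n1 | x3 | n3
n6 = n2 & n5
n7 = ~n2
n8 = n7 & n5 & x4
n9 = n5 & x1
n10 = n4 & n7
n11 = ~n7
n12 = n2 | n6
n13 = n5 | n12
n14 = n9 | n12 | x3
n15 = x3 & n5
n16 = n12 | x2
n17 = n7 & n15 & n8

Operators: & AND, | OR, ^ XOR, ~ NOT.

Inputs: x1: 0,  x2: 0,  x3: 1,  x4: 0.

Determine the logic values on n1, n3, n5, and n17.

n1 = x1 AND x2 = 0 AND 0 = 0
n2 = NOT x4 = NOT 0 = 1
n3 = x4 OR x3 = 0 OR 1 = 1
n5 = n1 OR x3 OR n3 = 0 OR 1 OR 1 = 1
n7 = NOT n2 = NOT 1 = 0
n8 = n7 AND n5 AND x4 = 0 AND 1 AND 0 = 0
n15 = x3 AND n5 = 1 AND 1 = 1
n17 = n7 AND n15 AND n8 = 0 AND 1 AND 0 = 0

n1 = 0; n3 = 1; n5 = 1; n17 = 0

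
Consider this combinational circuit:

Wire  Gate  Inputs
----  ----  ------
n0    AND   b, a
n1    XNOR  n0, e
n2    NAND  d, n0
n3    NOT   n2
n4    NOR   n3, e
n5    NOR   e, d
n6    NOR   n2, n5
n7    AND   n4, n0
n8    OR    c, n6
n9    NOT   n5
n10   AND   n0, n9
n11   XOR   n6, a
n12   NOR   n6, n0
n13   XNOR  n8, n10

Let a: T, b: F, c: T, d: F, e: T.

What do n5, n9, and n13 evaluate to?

n5 = F; n9 = T; n13 = F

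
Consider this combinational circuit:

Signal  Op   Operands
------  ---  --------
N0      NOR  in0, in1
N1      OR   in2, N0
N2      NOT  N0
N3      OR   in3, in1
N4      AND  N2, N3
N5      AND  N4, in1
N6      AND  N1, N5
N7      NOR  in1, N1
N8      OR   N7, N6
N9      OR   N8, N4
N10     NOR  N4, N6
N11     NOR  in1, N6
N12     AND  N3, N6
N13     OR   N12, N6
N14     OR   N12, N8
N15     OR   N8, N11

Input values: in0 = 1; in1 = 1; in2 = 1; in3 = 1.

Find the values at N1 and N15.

N0 = in0 NOR in1 = 1 NOR 1 = 0
N1 = in2 OR N0 = 1 OR 0 = 1
N2 = NOT N0 = NOT 0 = 1
N3 = in3 OR in1 = 1 OR 1 = 1
N4 = N2 AND N3 = 1 AND 1 = 1
N5 = N4 AND in1 = 1 AND 1 = 1
N6 = N1 AND N5 = 1 AND 1 = 1
N7 = in1 NOR N1 = 1 NOR 1 = 0
N8 = N7 OR N6 = 0 OR 1 = 1
N11 = in1 NOR N6 = 1 NOR 1 = 0
N15 = N8 OR N11 = 1 OR 0 = 1

N1 = 1; N15 = 1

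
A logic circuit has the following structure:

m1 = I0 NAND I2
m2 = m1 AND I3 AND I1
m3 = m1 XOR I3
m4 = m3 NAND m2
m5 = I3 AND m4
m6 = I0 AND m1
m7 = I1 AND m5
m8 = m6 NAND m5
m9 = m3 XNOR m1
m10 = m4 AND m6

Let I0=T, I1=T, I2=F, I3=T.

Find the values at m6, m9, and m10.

m6 = T, m9 = F, m10 = T

m1 = I0 NAND I2 = T NAND F = T
m2 = m1 AND I3 AND I1 = T AND T AND T = T
m3 = m1 XOR I3 = T XOR T = F
m4 = m3 NAND m2 = F NAND T = T
m6 = I0 AND m1 = T AND T = T
m9 = m3 XNOR m1 = F XNOR T = F
m10 = m4 AND m6 = T AND T = T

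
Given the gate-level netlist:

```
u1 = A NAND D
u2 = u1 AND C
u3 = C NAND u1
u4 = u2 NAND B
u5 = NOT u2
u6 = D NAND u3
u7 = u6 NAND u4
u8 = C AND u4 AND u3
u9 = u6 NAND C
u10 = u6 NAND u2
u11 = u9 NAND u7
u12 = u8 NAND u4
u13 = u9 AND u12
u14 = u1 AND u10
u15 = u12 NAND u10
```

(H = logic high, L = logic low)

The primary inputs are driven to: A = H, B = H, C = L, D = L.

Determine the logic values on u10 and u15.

u1 = A NAND D = H NAND L = H
u2 = u1 AND C = H AND L = L
u3 = C NAND u1 = L NAND H = H
u4 = u2 NAND B = L NAND H = H
u6 = D NAND u3 = L NAND H = H
u8 = C AND u4 AND u3 = L AND H AND H = L
u10 = u6 NAND u2 = H NAND L = H
u12 = u8 NAND u4 = L NAND H = H
u15 = u12 NAND u10 = H NAND H = L

u10 = H, u15 = L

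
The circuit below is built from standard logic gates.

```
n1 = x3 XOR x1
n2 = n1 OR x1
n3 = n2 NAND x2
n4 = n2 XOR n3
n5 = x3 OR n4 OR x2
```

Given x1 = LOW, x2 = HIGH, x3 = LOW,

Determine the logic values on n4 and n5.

n4 = HIGH, n5 = HIGH

n1 = x3 XOR x1 = LOW XOR LOW = LOW
n2 = n1 OR x1 = LOW OR LOW = LOW
n3 = n2 NAND x2 = LOW NAND HIGH = HIGH
n4 = n2 XOR n3 = LOW XOR HIGH = HIGH
n5 = x3 OR n4 OR x2 = LOW OR HIGH OR HIGH = HIGH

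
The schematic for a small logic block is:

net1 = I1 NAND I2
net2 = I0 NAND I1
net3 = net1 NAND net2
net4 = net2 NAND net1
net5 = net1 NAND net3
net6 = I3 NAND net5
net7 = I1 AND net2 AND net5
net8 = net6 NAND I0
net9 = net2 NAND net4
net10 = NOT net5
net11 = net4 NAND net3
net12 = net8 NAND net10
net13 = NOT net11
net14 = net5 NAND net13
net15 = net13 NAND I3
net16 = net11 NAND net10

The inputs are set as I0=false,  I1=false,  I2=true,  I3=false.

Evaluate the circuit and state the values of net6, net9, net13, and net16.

net1 = I1 NAND I2 = false NAND true = true
net2 = I0 NAND I1 = false NAND false = true
net3 = net1 NAND net2 = true NAND true = false
net4 = net2 NAND net1 = true NAND true = false
net5 = net1 NAND net3 = true NAND false = true
net6 = I3 NAND net5 = false NAND true = true
net9 = net2 NAND net4 = true NAND false = true
net10 = NOT net5 = NOT true = false
net11 = net4 NAND net3 = false NAND false = true
net13 = NOT net11 = NOT true = false
net16 = net11 NAND net10 = true NAND false = true

net6 = true; net9 = true; net13 = false; net16 = true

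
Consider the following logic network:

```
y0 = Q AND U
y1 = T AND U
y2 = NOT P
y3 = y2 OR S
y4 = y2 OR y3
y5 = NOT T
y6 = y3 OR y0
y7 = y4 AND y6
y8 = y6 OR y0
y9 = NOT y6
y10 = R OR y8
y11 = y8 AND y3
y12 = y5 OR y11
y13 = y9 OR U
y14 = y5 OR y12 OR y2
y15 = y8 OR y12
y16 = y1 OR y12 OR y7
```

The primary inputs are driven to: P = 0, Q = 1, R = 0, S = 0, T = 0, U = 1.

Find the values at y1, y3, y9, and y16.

y0 = Q AND U = 1 AND 1 = 1
y1 = T AND U = 0 AND 1 = 0
y2 = NOT P = NOT 0 = 1
y3 = y2 OR S = 1 OR 0 = 1
y4 = y2 OR y3 = 1 OR 1 = 1
y5 = NOT T = NOT 0 = 1
y6 = y3 OR y0 = 1 OR 1 = 1
y7 = y4 AND y6 = 1 AND 1 = 1
y8 = y6 OR y0 = 1 OR 1 = 1
y9 = NOT y6 = NOT 1 = 0
y11 = y8 AND y3 = 1 AND 1 = 1
y12 = y5 OR y11 = 1 OR 1 = 1
y16 = y1 OR y12 OR y7 = 0 OR 1 OR 1 = 1

y1 = 0  y3 = 1  y9 = 0  y16 = 1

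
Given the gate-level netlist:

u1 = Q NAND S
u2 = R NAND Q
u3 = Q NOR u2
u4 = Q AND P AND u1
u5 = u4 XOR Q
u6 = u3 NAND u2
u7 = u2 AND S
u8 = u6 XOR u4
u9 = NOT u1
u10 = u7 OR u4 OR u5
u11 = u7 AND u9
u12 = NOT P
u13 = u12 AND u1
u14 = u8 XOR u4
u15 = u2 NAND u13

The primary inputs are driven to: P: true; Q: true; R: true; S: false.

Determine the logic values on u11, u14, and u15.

u11 = false, u14 = true, u15 = true

u1 = Q NAND S = true NAND false = true
u2 = R NAND Q = true NAND true = false
u3 = Q NOR u2 = true NOR false = false
u4 = Q AND P AND u1 = true AND true AND true = true
u6 = u3 NAND u2 = false NAND false = true
u7 = u2 AND S = false AND false = false
u8 = u6 XOR u4 = true XOR true = false
u9 = NOT u1 = NOT true = false
u11 = u7 AND u9 = false AND false = false
u12 = NOT P = NOT true = false
u13 = u12 AND u1 = false AND true = false
u14 = u8 XOR u4 = false XOR true = true
u15 = u2 NAND u13 = false NAND false = true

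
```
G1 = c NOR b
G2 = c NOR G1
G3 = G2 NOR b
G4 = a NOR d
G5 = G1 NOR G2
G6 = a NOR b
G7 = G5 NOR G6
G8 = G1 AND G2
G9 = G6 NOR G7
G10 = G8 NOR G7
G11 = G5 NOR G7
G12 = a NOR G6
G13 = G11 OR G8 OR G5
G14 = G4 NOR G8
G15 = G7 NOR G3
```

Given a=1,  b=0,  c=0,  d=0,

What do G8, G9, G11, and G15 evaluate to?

G8 = 0, G9 = 0, G11 = 0, G15 = 0

G1 = c NOR b = 0 NOR 0 = 1
G2 = c NOR G1 = 0 NOR 1 = 0
G3 = G2 NOR b = 0 NOR 0 = 1
G5 = G1 NOR G2 = 1 NOR 0 = 0
G6 = a NOR b = 1 NOR 0 = 0
G7 = G5 NOR G6 = 0 NOR 0 = 1
G8 = G1 AND G2 = 1 AND 0 = 0
G9 = G6 NOR G7 = 0 NOR 1 = 0
G11 = G5 NOR G7 = 0 NOR 1 = 0
G15 = G7 NOR G3 = 1 NOR 1 = 0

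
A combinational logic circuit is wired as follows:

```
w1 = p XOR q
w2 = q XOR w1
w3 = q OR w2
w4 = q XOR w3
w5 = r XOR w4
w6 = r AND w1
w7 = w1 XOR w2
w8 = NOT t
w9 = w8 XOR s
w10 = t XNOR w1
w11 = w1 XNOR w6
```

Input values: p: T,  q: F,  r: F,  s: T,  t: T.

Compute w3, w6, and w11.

w1 = p XOR q = T XOR F = T
w2 = q XOR w1 = F XOR T = T
w3 = q OR w2 = F OR T = T
w6 = r AND w1 = F AND T = F
w11 = w1 XNOR w6 = T XNOR F = F

w3 = T, w6 = F, w11 = F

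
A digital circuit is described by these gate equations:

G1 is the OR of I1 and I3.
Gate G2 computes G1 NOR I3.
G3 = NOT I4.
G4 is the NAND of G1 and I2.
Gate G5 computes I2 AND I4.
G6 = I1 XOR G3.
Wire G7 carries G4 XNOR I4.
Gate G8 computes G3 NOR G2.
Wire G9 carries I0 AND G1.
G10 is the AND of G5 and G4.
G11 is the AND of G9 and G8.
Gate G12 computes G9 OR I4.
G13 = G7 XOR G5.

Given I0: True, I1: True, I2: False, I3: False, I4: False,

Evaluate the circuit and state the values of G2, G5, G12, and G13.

G1 = I1 OR I3 = True OR False = True
G2 = G1 NOR I3 = True NOR False = False
G4 = G1 NAND I2 = True NAND False = True
G5 = I2 AND I4 = False AND False = False
G7 = G4 XNOR I4 = True XNOR False = False
G9 = I0 AND G1 = True AND True = True
G12 = G9 OR I4 = True OR False = True
G13 = G7 XOR G5 = False XOR False = False

G2 = False, G5 = False, G12 = True, G13 = False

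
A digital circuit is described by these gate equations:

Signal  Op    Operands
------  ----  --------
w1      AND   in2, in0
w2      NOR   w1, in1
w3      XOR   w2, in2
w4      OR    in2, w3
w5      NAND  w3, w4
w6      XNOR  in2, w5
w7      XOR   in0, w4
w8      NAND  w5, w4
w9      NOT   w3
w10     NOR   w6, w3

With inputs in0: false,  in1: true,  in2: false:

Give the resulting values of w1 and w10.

w1 = in2 AND in0 = false AND false = false
w2 = w1 NOR in1 = false NOR true = false
w3 = w2 XOR in2 = false XOR false = false
w4 = in2 OR w3 = false OR false = false
w5 = w3 NAND w4 = false NAND false = true
w6 = in2 XNOR w5 = false XNOR true = false
w10 = w6 NOR w3 = false NOR false = true

w1 = false, w10 = true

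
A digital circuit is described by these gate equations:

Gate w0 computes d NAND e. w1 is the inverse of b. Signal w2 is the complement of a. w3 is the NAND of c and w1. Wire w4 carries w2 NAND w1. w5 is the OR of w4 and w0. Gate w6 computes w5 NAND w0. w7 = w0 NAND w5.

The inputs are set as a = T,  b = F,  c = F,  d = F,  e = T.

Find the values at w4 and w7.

w4 = T, w7 = F

w0 = d NAND e = F NAND T = T
w1 = NOT b = NOT F = T
w2 = NOT a = NOT T = F
w4 = w2 NAND w1 = F NAND T = T
w5 = w4 OR w0 = T OR T = T
w7 = w0 NAND w5 = T NAND T = F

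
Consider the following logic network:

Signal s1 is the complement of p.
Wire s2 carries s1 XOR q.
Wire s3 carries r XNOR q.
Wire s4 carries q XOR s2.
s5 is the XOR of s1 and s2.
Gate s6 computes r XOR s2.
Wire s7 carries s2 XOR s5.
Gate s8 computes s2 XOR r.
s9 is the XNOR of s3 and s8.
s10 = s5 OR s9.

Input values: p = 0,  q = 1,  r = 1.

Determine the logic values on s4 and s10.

s4 = 1  s10 = 1

s1 = NOT p = NOT 0 = 1
s2 = s1 XOR q = 1 XOR 1 = 0
s3 = r XNOR q = 1 XNOR 1 = 1
s4 = q XOR s2 = 1 XOR 0 = 1
s5 = s1 XOR s2 = 1 XOR 0 = 1
s8 = s2 XOR r = 0 XOR 1 = 1
s9 = s3 XNOR s8 = 1 XNOR 1 = 1
s10 = s5 OR s9 = 1 OR 1 = 1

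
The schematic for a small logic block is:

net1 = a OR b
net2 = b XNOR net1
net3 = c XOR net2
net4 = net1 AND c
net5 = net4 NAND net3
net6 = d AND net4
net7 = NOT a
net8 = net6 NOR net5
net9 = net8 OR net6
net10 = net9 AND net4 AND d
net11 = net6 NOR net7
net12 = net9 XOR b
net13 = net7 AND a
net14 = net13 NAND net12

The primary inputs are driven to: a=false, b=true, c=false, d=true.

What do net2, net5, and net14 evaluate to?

net2 = true, net5 = true, net14 = true

net1 = a OR b = false OR true = true
net2 = b XNOR net1 = true XNOR true = true
net3 = c XOR net2 = false XOR true = true
net4 = net1 AND c = true AND false = false
net5 = net4 NAND net3 = false NAND true = true
net6 = d AND net4 = true AND false = false
net7 = NOT a = NOT false = true
net8 = net6 NOR net5 = false NOR true = false
net9 = net8 OR net6 = false OR false = false
net12 = net9 XOR b = false XOR true = true
net13 = net7 AND a = true AND false = false
net14 = net13 NAND net12 = false NAND true = true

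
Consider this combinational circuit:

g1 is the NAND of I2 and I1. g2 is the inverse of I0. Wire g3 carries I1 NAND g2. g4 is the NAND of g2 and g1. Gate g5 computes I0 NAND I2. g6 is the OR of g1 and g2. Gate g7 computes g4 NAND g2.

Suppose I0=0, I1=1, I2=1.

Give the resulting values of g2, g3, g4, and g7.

g1 = I2 NAND I1 = 1 NAND 1 = 0
g2 = NOT I0 = NOT 0 = 1
g3 = I1 NAND g2 = 1 NAND 1 = 0
g4 = g2 NAND g1 = 1 NAND 0 = 1
g7 = g4 NAND g2 = 1 NAND 1 = 0

g2 = 1, g3 = 0, g4 = 1, g7 = 0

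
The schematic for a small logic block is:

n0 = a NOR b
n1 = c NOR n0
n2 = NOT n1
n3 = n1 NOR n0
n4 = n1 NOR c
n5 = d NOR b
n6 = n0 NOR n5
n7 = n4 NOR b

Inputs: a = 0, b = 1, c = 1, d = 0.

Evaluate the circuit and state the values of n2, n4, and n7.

n2 = 1  n4 = 0  n7 = 0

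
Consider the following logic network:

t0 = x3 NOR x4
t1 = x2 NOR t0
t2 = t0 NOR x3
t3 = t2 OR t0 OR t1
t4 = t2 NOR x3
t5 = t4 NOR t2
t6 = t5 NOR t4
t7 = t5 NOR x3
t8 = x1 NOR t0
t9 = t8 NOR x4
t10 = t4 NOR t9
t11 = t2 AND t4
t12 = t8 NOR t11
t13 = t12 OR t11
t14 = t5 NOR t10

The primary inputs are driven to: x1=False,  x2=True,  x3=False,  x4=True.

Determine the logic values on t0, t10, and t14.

t0 = x3 NOR x4 = False NOR True = False
t2 = t0 NOR x3 = False NOR False = True
t4 = t2 NOR x3 = True NOR False = False
t5 = t4 NOR t2 = False NOR True = False
t8 = x1 NOR t0 = False NOR False = True
t9 = t8 NOR x4 = True NOR True = False
t10 = t4 NOR t9 = False NOR False = True
t14 = t5 NOR t10 = False NOR True = False

t0 = False; t10 = True; t14 = False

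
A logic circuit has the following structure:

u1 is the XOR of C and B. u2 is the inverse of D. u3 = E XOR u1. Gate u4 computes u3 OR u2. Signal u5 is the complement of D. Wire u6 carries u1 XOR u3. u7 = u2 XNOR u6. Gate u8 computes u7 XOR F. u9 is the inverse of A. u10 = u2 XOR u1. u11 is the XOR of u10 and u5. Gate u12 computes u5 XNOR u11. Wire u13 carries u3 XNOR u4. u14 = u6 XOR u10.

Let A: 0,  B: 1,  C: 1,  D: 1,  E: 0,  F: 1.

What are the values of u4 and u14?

u4 = 0; u14 = 0

u1 = C XOR B = 1 XOR 1 = 0
u2 = NOT D = NOT 1 = 0
u3 = E XOR u1 = 0 XOR 0 = 0
u4 = u3 OR u2 = 0 OR 0 = 0
u6 = u1 XOR u3 = 0 XOR 0 = 0
u10 = u2 XOR u1 = 0 XOR 0 = 0
u14 = u6 XOR u10 = 0 XOR 0 = 0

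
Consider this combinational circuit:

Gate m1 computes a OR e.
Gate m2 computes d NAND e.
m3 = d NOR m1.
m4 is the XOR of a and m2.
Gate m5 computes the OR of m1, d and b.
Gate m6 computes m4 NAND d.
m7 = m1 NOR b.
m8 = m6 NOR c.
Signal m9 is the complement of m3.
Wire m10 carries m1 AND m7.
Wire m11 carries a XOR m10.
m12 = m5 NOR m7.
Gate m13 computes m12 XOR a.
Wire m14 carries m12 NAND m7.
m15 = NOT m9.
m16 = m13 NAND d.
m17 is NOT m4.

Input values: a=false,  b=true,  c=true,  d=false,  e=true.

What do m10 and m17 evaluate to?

m1 = a OR e = false OR true = true
m2 = d NAND e = false NAND true = true
m4 = a XOR m2 = false XOR true = true
m7 = m1 NOR b = true NOR true = false
m10 = m1 AND m7 = true AND false = false
m17 = NOT m4 = NOT true = false

m10 = false, m17 = false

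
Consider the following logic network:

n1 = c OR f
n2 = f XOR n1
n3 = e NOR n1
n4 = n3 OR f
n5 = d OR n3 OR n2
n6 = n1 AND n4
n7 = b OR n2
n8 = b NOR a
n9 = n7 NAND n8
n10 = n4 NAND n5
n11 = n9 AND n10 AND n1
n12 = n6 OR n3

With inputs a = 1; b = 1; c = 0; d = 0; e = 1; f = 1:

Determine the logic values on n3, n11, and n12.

n3 = 0, n11 = 1, n12 = 1

n1 = c OR f = 0 OR 1 = 1
n2 = f XOR n1 = 1 XOR 1 = 0
n3 = e NOR n1 = 1 NOR 1 = 0
n4 = n3 OR f = 0 OR 1 = 1
n5 = d OR n3 OR n2 = 0 OR 0 OR 0 = 0
n6 = n1 AND n4 = 1 AND 1 = 1
n7 = b OR n2 = 1 OR 0 = 1
n8 = b NOR a = 1 NOR 1 = 0
n9 = n7 NAND n8 = 1 NAND 0 = 1
n10 = n4 NAND n5 = 1 NAND 0 = 1
n11 = n9 AND n10 AND n1 = 1 AND 1 AND 1 = 1
n12 = n6 OR n3 = 1 OR 0 = 1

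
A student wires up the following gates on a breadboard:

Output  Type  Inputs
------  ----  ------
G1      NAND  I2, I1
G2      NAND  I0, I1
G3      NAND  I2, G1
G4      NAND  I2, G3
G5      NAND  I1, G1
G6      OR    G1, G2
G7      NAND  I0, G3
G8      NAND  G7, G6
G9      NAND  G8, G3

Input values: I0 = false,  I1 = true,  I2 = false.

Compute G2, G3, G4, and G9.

G1 = I2 NAND I1 = false NAND true = true
G2 = I0 NAND I1 = false NAND true = true
G3 = I2 NAND G1 = false NAND true = true
G4 = I2 NAND G3 = false NAND true = true
G6 = G1 OR G2 = true OR true = true
G7 = I0 NAND G3 = false NAND true = true
G8 = G7 NAND G6 = true NAND true = false
G9 = G8 NAND G3 = false NAND true = true

G2 = true; G3 = true; G4 = true; G9 = true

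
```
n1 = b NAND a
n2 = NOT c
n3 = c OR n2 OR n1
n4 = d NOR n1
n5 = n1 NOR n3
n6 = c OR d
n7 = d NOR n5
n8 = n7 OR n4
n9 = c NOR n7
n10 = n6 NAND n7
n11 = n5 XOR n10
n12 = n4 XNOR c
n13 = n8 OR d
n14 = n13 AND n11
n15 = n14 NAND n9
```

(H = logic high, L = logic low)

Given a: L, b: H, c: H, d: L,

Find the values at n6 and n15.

n1 = b NAND a = H NAND L = H
n2 = NOT c = NOT H = L
n3 = c OR n2 OR n1 = H OR L OR H = H
n4 = d NOR n1 = L NOR H = L
n5 = n1 NOR n3 = H NOR H = L
n6 = c OR d = H OR L = H
n7 = d NOR n5 = L NOR L = H
n8 = n7 OR n4 = H OR L = H
n9 = c NOR n7 = H NOR H = L
n10 = n6 NAND n7 = H NAND H = L
n11 = n5 XOR n10 = L XOR L = L
n13 = n8 OR d = H OR L = H
n14 = n13 AND n11 = H AND L = L
n15 = n14 NAND n9 = L NAND L = H

n6 = H; n15 = H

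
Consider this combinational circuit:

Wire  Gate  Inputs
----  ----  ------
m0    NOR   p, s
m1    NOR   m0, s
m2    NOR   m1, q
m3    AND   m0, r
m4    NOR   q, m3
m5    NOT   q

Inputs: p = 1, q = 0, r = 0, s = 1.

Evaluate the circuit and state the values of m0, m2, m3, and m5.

m0 = p NOR s = 1 NOR 1 = 0
m1 = m0 NOR s = 0 NOR 1 = 0
m2 = m1 NOR q = 0 NOR 0 = 1
m3 = m0 AND r = 0 AND 0 = 0
m5 = NOT q = NOT 0 = 1

m0 = 0  m2 = 1  m3 = 0  m5 = 1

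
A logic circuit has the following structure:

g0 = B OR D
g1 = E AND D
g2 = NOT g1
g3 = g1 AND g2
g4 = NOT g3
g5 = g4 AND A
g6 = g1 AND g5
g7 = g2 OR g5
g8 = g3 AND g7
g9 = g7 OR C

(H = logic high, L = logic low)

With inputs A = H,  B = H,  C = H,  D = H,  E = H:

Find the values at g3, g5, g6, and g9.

g1 = E AND D = H AND H = H
g2 = NOT g1 = NOT H = L
g3 = g1 AND g2 = H AND L = L
g4 = NOT g3 = NOT L = H
g5 = g4 AND A = H AND H = H
g6 = g1 AND g5 = H AND H = H
g7 = g2 OR g5 = L OR H = H
g9 = g7 OR C = H OR H = H

g3 = L, g5 = H, g6 = H, g9 = H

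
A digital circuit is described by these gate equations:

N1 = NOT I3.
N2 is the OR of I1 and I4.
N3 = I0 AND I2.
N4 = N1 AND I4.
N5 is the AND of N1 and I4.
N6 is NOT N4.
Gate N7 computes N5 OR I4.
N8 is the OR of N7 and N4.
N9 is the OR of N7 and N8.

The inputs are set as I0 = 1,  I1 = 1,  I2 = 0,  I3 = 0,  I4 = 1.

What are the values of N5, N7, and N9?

N1 = NOT I3 = NOT 0 = 1
N4 = N1 AND I4 = 1 AND 1 = 1
N5 = N1 AND I4 = 1 AND 1 = 1
N7 = N5 OR I4 = 1 OR 1 = 1
N8 = N7 OR N4 = 1 OR 1 = 1
N9 = N7 OR N8 = 1 OR 1 = 1

N5 = 1, N7 = 1, N9 = 1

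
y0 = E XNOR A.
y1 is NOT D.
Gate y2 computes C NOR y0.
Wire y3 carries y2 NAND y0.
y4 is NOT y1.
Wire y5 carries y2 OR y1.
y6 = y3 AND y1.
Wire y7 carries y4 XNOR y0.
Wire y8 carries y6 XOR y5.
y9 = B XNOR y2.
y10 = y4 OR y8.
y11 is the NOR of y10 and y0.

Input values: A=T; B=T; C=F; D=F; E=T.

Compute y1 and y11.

y1 = T, y11 = F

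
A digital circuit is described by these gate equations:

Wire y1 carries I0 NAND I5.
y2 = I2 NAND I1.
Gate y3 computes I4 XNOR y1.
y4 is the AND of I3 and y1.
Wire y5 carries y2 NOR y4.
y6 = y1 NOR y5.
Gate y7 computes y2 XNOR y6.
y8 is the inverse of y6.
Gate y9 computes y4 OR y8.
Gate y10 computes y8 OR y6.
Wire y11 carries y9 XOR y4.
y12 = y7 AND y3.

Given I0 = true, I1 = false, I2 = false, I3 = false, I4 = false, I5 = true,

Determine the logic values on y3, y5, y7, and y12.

y3 = true, y5 = false, y7 = true, y12 = true

y1 = I0 NAND I5 = true NAND true = false
y2 = I2 NAND I1 = false NAND false = true
y3 = I4 XNOR y1 = false XNOR false = true
y4 = I3 AND y1 = false AND false = false
y5 = y2 NOR y4 = true NOR false = false
y6 = y1 NOR y5 = false NOR false = true
y7 = y2 XNOR y6 = true XNOR true = true
y12 = y7 AND y3 = true AND true = true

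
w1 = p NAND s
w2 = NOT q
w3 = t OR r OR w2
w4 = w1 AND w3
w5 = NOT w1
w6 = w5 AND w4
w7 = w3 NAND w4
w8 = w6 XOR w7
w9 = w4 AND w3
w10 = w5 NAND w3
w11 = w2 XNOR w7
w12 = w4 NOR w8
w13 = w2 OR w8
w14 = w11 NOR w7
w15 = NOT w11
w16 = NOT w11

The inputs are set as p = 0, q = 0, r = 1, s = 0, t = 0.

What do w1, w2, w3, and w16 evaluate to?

w1 = 1, w2 = 1, w3 = 1, w16 = 1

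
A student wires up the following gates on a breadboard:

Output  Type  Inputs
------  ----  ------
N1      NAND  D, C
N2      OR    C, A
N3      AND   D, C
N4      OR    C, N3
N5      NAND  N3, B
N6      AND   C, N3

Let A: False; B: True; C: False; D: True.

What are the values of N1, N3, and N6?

N1 = True, N3 = False, N6 = False

N1 = D NAND C = True NAND False = True
N3 = D AND C = True AND False = False
N6 = C AND N3 = False AND False = False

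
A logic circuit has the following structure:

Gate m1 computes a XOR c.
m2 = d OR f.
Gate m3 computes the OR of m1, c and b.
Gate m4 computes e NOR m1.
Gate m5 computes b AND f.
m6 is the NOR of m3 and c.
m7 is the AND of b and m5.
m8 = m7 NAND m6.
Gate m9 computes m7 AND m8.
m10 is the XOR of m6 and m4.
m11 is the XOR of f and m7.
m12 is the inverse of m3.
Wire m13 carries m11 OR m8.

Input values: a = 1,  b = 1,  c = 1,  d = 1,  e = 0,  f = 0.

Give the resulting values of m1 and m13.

m1 = a XOR c = 1 XOR 1 = 0
m3 = m1 OR c OR b = 0 OR 1 OR 1 = 1
m5 = b AND f = 1 AND 0 = 0
m6 = m3 NOR c = 1 NOR 1 = 0
m7 = b AND m5 = 1 AND 0 = 0
m8 = m7 NAND m6 = 0 NAND 0 = 1
m11 = f XOR m7 = 0 XOR 0 = 0
m13 = m11 OR m8 = 0 OR 1 = 1

m1 = 0, m13 = 1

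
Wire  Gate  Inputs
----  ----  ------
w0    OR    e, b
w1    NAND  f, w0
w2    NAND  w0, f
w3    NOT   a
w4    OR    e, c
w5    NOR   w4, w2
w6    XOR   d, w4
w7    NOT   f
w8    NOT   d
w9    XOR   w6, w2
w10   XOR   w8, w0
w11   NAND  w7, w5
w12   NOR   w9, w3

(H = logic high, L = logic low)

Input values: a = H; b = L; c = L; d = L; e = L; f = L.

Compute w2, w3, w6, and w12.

w2 = H; w3 = L; w6 = L; w12 = L

w0 = e OR b = L OR L = L
w2 = w0 NAND f = L NAND L = H
w3 = NOT a = NOT H = L
w4 = e OR c = L OR L = L
w6 = d XOR w4 = L XOR L = L
w9 = w6 XOR w2 = L XOR H = H
w12 = w9 NOR w3 = H NOR L = L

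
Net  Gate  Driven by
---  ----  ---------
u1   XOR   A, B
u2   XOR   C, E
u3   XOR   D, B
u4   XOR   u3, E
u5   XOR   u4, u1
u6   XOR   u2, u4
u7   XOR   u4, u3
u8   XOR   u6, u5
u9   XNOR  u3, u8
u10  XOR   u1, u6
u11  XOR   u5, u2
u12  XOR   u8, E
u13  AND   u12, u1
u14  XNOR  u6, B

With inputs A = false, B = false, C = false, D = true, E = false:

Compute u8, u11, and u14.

u8 = false; u11 = true; u14 = false

u1 = A XOR B = false XOR false = false
u2 = C XOR E = false XOR false = false
u3 = D XOR B = true XOR false = true
u4 = u3 XOR E = true XOR false = true
u5 = u4 XOR u1 = true XOR false = true
u6 = u2 XOR u4 = false XOR true = true
u8 = u6 XOR u5 = true XOR true = false
u11 = u5 XOR u2 = true XOR false = true
u14 = u6 XNOR B = true XNOR false = false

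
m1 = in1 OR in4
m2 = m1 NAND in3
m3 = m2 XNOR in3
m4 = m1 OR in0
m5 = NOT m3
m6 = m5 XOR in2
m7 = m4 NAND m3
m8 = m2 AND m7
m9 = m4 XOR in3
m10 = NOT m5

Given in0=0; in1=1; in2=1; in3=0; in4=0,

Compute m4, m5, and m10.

m4 = 1; m5 = 1; m10 = 0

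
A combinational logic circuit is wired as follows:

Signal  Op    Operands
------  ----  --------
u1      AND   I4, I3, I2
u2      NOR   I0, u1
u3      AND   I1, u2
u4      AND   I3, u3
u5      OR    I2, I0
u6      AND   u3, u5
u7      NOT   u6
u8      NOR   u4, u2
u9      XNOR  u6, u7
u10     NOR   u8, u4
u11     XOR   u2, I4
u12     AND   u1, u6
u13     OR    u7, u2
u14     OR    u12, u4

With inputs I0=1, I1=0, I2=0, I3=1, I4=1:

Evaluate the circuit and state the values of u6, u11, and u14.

u6 = 0; u11 = 1; u14 = 0

u1 = I4 AND I3 AND I2 = 1 AND 1 AND 0 = 0
u2 = I0 NOR u1 = 1 NOR 0 = 0
u3 = I1 AND u2 = 0 AND 0 = 0
u4 = I3 AND u3 = 1 AND 0 = 0
u5 = I2 OR I0 = 0 OR 1 = 1
u6 = u3 AND u5 = 0 AND 1 = 0
u11 = u2 XOR I4 = 0 XOR 1 = 1
u12 = u1 AND u6 = 0 AND 0 = 0
u14 = u12 OR u4 = 0 OR 0 = 0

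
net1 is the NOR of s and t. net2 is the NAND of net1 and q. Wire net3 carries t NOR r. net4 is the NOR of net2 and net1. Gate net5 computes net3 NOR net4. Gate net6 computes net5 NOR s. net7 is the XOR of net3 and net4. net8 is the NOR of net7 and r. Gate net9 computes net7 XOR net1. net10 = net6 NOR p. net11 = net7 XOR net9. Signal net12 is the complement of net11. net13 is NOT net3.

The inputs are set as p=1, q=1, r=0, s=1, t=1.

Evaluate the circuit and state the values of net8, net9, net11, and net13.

net8 = 1  net9 = 0  net11 = 0  net13 = 1

net1 = s NOR t = 1 NOR 1 = 0
net2 = net1 NAND q = 0 NAND 1 = 1
net3 = t NOR r = 1 NOR 0 = 0
net4 = net2 NOR net1 = 1 NOR 0 = 0
net7 = net3 XOR net4 = 0 XOR 0 = 0
net8 = net7 NOR r = 0 NOR 0 = 1
net9 = net7 XOR net1 = 0 XOR 0 = 0
net11 = net7 XOR net9 = 0 XOR 0 = 0
net13 = NOT net3 = NOT 0 = 1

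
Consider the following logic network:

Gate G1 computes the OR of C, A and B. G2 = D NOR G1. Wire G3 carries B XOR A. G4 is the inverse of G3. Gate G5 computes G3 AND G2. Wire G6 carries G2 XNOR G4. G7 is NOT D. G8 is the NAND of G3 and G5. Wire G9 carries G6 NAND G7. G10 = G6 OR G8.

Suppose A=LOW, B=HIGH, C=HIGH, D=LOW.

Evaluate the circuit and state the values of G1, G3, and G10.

G1 = HIGH, G3 = HIGH, G10 = HIGH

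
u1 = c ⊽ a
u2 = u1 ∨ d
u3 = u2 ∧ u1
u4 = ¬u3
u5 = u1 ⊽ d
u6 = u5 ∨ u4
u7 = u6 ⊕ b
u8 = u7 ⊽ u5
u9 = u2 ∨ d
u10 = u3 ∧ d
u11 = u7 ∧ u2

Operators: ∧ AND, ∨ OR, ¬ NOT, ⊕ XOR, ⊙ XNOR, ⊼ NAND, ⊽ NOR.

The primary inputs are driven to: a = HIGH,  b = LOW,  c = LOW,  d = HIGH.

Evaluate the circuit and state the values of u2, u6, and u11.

u2 = HIGH  u6 = HIGH  u11 = HIGH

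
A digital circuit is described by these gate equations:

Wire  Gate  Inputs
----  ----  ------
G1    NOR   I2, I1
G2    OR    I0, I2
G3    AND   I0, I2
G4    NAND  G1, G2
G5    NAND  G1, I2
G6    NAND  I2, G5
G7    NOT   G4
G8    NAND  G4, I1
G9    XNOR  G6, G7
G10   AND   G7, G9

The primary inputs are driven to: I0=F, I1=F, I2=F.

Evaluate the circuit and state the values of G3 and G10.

G3 = F; G10 = F

G1 = I2 NOR I1 = F NOR F = T
G2 = I0 OR I2 = F OR F = F
G3 = I0 AND I2 = F AND F = F
G4 = G1 NAND G2 = T NAND F = T
G5 = G1 NAND I2 = T NAND F = T
G6 = I2 NAND G5 = F NAND T = T
G7 = NOT G4 = NOT T = F
G9 = G6 XNOR G7 = T XNOR F = F
G10 = G7 AND G9 = F AND F = F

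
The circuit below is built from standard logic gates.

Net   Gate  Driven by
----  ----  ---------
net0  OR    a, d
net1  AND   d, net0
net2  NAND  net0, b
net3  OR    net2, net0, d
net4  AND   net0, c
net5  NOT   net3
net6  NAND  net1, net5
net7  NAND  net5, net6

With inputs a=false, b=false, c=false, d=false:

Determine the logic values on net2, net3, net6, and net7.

net2 = true, net3 = true, net6 = true, net7 = true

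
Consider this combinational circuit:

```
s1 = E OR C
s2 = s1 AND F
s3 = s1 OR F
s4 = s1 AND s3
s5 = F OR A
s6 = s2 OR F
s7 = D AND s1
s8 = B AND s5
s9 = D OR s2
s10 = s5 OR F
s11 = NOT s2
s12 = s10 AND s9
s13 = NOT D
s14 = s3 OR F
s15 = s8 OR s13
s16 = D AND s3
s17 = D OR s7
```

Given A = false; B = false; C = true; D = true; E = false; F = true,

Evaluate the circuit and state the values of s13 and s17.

s13 = false, s17 = true

s1 = E OR C = false OR true = true
s7 = D AND s1 = true AND true = true
s13 = NOT D = NOT true = false
s17 = D OR s7 = true OR true = true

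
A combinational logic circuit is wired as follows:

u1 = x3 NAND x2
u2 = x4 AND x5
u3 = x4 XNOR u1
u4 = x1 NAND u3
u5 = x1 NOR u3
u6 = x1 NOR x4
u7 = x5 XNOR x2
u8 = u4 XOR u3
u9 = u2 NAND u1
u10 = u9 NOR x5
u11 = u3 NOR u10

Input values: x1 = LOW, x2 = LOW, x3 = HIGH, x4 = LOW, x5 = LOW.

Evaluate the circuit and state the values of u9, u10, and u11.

u1 = x3 NAND x2 = HIGH NAND LOW = HIGH
u2 = x4 AND x5 = LOW AND LOW = LOW
u3 = x4 XNOR u1 = LOW XNOR HIGH = LOW
u9 = u2 NAND u1 = LOW NAND HIGH = HIGH
u10 = u9 NOR x5 = HIGH NOR LOW = LOW
u11 = u3 NOR u10 = LOW NOR LOW = HIGH

u9 = HIGH; u10 = LOW; u11 = HIGH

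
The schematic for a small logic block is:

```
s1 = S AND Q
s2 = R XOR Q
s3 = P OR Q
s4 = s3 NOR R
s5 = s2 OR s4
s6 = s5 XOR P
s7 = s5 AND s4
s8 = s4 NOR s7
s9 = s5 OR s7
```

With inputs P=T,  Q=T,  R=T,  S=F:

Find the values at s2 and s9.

s2 = R XOR Q = T XOR T = F
s3 = P OR Q = T OR T = T
s4 = s3 NOR R = T NOR T = F
s5 = s2 OR s4 = F OR F = F
s7 = s5 AND s4 = F AND F = F
s9 = s5 OR s7 = F OR F = F

s2 = F, s9 = F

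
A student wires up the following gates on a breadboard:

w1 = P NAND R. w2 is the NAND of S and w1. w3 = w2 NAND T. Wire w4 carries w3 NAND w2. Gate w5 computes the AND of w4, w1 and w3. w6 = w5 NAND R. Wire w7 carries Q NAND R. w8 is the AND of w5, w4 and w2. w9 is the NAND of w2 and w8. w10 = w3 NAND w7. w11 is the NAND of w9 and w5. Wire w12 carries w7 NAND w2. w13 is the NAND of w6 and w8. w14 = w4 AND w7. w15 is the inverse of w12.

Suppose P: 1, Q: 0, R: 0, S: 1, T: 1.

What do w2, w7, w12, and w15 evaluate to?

w1 = P NAND R = 1 NAND 0 = 1
w2 = S NAND w1 = 1 NAND 1 = 0
w7 = Q NAND R = 0 NAND 0 = 1
w12 = w7 NAND w2 = 1 NAND 0 = 1
w15 = NOT w12 = NOT 1 = 0

w2 = 0; w7 = 1; w12 = 1; w15 = 0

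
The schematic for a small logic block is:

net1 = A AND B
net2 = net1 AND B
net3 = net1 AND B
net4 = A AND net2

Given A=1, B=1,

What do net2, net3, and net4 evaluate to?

net2 = 1, net3 = 1, net4 = 1

net1 = A AND B = 1 AND 1 = 1
net2 = net1 AND B = 1 AND 1 = 1
net3 = net1 AND B = 1 AND 1 = 1
net4 = A AND net2 = 1 AND 1 = 1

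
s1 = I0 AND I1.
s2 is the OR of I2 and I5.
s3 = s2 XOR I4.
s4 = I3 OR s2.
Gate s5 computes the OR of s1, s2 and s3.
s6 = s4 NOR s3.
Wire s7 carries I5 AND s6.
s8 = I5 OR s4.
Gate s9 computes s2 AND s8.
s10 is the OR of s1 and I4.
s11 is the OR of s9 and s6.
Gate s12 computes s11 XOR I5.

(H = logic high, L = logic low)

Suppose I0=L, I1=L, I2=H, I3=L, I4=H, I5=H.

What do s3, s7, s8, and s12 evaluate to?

s3 = L; s7 = L; s8 = H; s12 = L

s2 = I2 OR I5 = H OR H = H
s3 = s2 XOR I4 = H XOR H = L
s4 = I3 OR s2 = L OR H = H
s6 = s4 NOR s3 = H NOR L = L
s7 = I5 AND s6 = H AND L = L
s8 = I5 OR s4 = H OR H = H
s9 = s2 AND s8 = H AND H = H
s11 = s9 OR s6 = H OR L = H
s12 = s11 XOR I5 = H XOR H = L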